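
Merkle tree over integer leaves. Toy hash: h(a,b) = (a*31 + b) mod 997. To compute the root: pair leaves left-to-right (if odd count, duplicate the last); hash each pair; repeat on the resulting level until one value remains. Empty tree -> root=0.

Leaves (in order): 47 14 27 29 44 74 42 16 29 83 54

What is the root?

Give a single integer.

L0: [47, 14, 27, 29, 44, 74, 42, 16, 29, 83, 54]
L1: h(47,14)=(47*31+14)%997=474 h(27,29)=(27*31+29)%997=866 h(44,74)=(44*31+74)%997=441 h(42,16)=(42*31+16)%997=321 h(29,83)=(29*31+83)%997=982 h(54,54)=(54*31+54)%997=731 -> [474, 866, 441, 321, 982, 731]
L2: h(474,866)=(474*31+866)%997=605 h(441,321)=(441*31+321)%997=34 h(982,731)=(982*31+731)%997=266 -> [605, 34, 266]
L3: h(605,34)=(605*31+34)%997=843 h(266,266)=(266*31+266)%997=536 -> [843, 536]
L4: h(843,536)=(843*31+536)%997=747 -> [747]

Answer: 747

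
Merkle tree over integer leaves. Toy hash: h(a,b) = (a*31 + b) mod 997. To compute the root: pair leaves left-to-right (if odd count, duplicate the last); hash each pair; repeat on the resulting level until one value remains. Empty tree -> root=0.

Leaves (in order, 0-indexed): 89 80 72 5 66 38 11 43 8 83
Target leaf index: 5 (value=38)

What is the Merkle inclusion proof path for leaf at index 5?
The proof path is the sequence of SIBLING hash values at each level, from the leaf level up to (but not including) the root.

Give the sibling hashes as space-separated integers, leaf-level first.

Answer: 66 384 516 961

Derivation:
L0 (leaves): [89, 80, 72, 5, 66, 38, 11, 43, 8, 83], target index=5
L1: h(89,80)=(89*31+80)%997=845 [pair 0] h(72,5)=(72*31+5)%997=243 [pair 1] h(66,38)=(66*31+38)%997=90 [pair 2] h(11,43)=(11*31+43)%997=384 [pair 3] h(8,83)=(8*31+83)%997=331 [pair 4] -> [845, 243, 90, 384, 331]
  Sibling for proof at L0: 66
L2: h(845,243)=(845*31+243)%997=516 [pair 0] h(90,384)=(90*31+384)%997=183 [pair 1] h(331,331)=(331*31+331)%997=622 [pair 2] -> [516, 183, 622]
  Sibling for proof at L1: 384
L3: h(516,183)=(516*31+183)%997=227 [pair 0] h(622,622)=(622*31+622)%997=961 [pair 1] -> [227, 961]
  Sibling for proof at L2: 516
L4: h(227,961)=(227*31+961)%997=22 [pair 0] -> [22]
  Sibling for proof at L3: 961
Root: 22
Proof path (sibling hashes from leaf to root): [66, 384, 516, 961]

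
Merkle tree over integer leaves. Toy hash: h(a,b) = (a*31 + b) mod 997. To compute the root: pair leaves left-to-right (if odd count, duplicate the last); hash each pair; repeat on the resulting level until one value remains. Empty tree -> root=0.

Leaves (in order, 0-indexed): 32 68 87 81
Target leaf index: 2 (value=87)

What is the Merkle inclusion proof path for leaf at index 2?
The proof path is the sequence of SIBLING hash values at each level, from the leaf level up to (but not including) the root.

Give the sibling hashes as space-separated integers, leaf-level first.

L0 (leaves): [32, 68, 87, 81], target index=2
L1: h(32,68)=(32*31+68)%997=63 [pair 0] h(87,81)=(87*31+81)%997=784 [pair 1] -> [63, 784]
  Sibling for proof at L0: 81
L2: h(63,784)=(63*31+784)%997=743 [pair 0] -> [743]
  Sibling for proof at L1: 63
Root: 743
Proof path (sibling hashes from leaf to root): [81, 63]

Answer: 81 63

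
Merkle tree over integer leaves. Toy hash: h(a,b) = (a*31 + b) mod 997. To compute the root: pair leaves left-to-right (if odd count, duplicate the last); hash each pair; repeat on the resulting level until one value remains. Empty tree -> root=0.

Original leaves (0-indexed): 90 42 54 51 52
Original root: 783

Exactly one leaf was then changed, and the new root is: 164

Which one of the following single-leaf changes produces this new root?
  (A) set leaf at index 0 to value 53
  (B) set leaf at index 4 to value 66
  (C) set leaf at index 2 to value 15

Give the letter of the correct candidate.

Original leaves: [90, 42, 54, 51, 52]
Target new root: 164
Try each candidate change and compute the resulting root:
Candidate A: set leaf[0] = 53 -> leaves = [53, 42, 54, 51, 52]
  L0: [53, 42, 54, 51, 52]
  L1: h(53,42)=(53*31+42)%997=688 h(54,51)=(54*31+51)%997=728 h(52,52)=(52*31+52)%997=667 -> [688, 728, 667]
  L2: h(688,728)=(688*31+728)%997=122 h(667,667)=(667*31+667)%997=407 -> [122, 407]
  L3: h(122,407)=(122*31+407)%997=201 -> [201]
  root = 201 != target 164
Candidate B: set leaf[4] = 66 -> leaves = [90, 42, 54, 51, 66]
  L0: [90, 42, 54, 51, 66]
  L1: h(90,42)=(90*31+42)%997=838 h(54,51)=(54*31+51)%997=728 h(66,66)=(66*31+66)%997=118 -> [838, 728, 118]
  L2: h(838,728)=(838*31+728)%997=784 h(118,118)=(118*31+118)%997=785 -> [784, 785]
  L3: h(784,785)=(784*31+785)%997=164 -> [164]
  root = 164 == target 164  ** MATCH **
Candidate C: set leaf[2] = 15 -> leaves = [90, 42, 15, 51, 52]
  L0: [90, 42, 15, 51, 52]
  L1: h(90,42)=(90*31+42)%997=838 h(15,51)=(15*31+51)%997=516 h(52,52)=(52*31+52)%997=667 -> [838, 516, 667]
  L2: h(838,516)=(838*31+516)%997=572 h(667,667)=(667*31+667)%997=407 -> [572, 407]
  L3: h(572,407)=(572*31+407)%997=193 -> [193]
  root = 193 != target 164
Candidate B produces the target root.

Answer: B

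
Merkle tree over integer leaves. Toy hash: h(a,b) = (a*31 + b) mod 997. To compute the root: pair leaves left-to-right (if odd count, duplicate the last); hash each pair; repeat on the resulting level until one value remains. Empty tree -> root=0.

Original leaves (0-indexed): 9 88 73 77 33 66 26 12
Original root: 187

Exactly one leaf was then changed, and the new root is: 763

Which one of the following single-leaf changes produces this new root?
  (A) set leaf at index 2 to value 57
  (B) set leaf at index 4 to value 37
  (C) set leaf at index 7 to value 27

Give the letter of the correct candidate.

Answer: A

Derivation:
Original leaves: [9, 88, 73, 77, 33, 66, 26, 12]
Target new root: 763
Try each candidate change and compute the resulting root:
Candidate A: set leaf[2] = 57 -> leaves = [9, 88, 57, 77, 33, 66, 26, 12]
  L0: [9, 88, 57, 77, 33, 66, 26, 12]
  L1: h(9,88)=(9*31+88)%997=367 h(57,77)=(57*31+77)%997=847 h(33,66)=(33*31+66)%997=92 h(26,12)=(26*31+12)%997=818 -> [367, 847, 92, 818]
  L2: h(367,847)=(367*31+847)%997=260 h(92,818)=(92*31+818)%997=679 -> [260, 679]
  L3: h(260,679)=(260*31+679)%997=763 -> [763]
  root = 763 == target 763  ** MATCH **
Candidate B: set leaf[4] = 37 -> leaves = [9, 88, 73, 77, 37, 66, 26, 12]
  L0: [9, 88, 73, 77, 37, 66, 26, 12]
  L1: h(9,88)=(9*31+88)%997=367 h(73,77)=(73*31+77)%997=346 h(37,66)=(37*31+66)%997=216 h(26,12)=(26*31+12)%997=818 -> [367, 346, 216, 818]
  L2: h(367,346)=(367*31+346)%997=756 h(216,818)=(216*31+818)%997=535 -> [756, 535]
  L3: h(756,535)=(756*31+535)%997=43 -> [43]
  root = 43 != target 763
Candidate C: set leaf[7] = 27 -> leaves = [9, 88, 73, 77, 33, 66, 26, 27]
  L0: [9, 88, 73, 77, 33, 66, 26, 27]
  L1: h(9,88)=(9*31+88)%997=367 h(73,77)=(73*31+77)%997=346 h(33,66)=(33*31+66)%997=92 h(26,27)=(26*31+27)%997=833 -> [367, 346, 92, 833]
  L2: h(367,346)=(367*31+346)%997=756 h(92,833)=(92*31+833)%997=694 -> [756, 694]
  L3: h(756,694)=(756*31+694)%997=202 -> [202]
  root = 202 != target 763
Candidate A produces the target root.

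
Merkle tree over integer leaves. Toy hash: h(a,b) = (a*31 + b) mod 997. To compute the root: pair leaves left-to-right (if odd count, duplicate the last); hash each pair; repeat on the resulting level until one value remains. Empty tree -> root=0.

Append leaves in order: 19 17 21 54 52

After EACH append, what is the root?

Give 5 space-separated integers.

After append 19 (leaves=[19]):
  L0: [19]
  root=19
After append 17 (leaves=[19, 17]):
  L0: [19, 17]
  L1: h(19,17)=(19*31+17)%997=606 -> [606]
  root=606
After append 21 (leaves=[19, 17, 21]):
  L0: [19, 17, 21]
  L1: h(19,17)=(19*31+17)%997=606 h(21,21)=(21*31+21)%997=672 -> [606, 672]
  L2: h(606,672)=(606*31+672)%997=515 -> [515]
  root=515
After append 54 (leaves=[19, 17, 21, 54]):
  L0: [19, 17, 21, 54]
  L1: h(19,17)=(19*31+17)%997=606 h(21,54)=(21*31+54)%997=705 -> [606, 705]
  L2: h(606,705)=(606*31+705)%997=548 -> [548]
  root=548
After append 52 (leaves=[19, 17, 21, 54, 52]):
  L0: [19, 17, 21, 54, 52]
  L1: h(19,17)=(19*31+17)%997=606 h(21,54)=(21*31+54)%997=705 h(52,52)=(52*31+52)%997=667 -> [606, 705, 667]
  L2: h(606,705)=(606*31+705)%997=548 h(667,667)=(667*31+667)%997=407 -> [548, 407]
  L3: h(548,407)=(548*31+407)%997=446 -> [446]
  root=446

Answer: 19 606 515 548 446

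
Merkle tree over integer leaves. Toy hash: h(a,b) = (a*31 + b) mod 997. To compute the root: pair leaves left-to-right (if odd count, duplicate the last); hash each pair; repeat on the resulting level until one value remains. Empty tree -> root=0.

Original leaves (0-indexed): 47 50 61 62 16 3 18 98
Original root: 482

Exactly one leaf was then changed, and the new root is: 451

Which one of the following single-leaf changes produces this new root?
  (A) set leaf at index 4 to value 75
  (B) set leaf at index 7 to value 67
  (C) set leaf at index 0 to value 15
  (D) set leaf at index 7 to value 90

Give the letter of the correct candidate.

Original leaves: [47, 50, 61, 62, 16, 3, 18, 98]
Target new root: 451
Try each candidate change and compute the resulting root:
Candidate A: set leaf[4] = 75 -> leaves = [47, 50, 61, 62, 75, 3, 18, 98]
  L0: [47, 50, 61, 62, 75, 3, 18, 98]
  L1: h(47,50)=(47*31+50)%997=510 h(61,62)=(61*31+62)%997=956 h(75,3)=(75*31+3)%997=334 h(18,98)=(18*31+98)%997=656 -> [510, 956, 334, 656]
  L2: h(510,956)=(510*31+956)%997=814 h(334,656)=(334*31+656)%997=43 -> [814, 43]
  L3: h(814,43)=(814*31+43)%997=352 -> [352]
  root = 352 != target 451
Candidate B: set leaf[7] = 67 -> leaves = [47, 50, 61, 62, 16, 3, 18, 67]
  L0: [47, 50, 61, 62, 16, 3, 18, 67]
  L1: h(47,50)=(47*31+50)%997=510 h(61,62)=(61*31+62)%997=956 h(16,3)=(16*31+3)%997=499 h(18,67)=(18*31+67)%997=625 -> [510, 956, 499, 625]
  L2: h(510,956)=(510*31+956)%997=814 h(499,625)=(499*31+625)%997=142 -> [814, 142]
  L3: h(814,142)=(814*31+142)%997=451 -> [451]
  root = 451 == target 451  ** MATCH **
Candidate C: set leaf[0] = 15 -> leaves = [15, 50, 61, 62, 16, 3, 18, 98]
  L0: [15, 50, 61, 62, 16, 3, 18, 98]
  L1: h(15,50)=(15*31+50)%997=515 h(61,62)=(61*31+62)%997=956 h(16,3)=(16*31+3)%997=499 h(18,98)=(18*31+98)%997=656 -> [515, 956, 499, 656]
  L2: h(515,956)=(515*31+956)%997=969 h(499,656)=(499*31+656)%997=173 -> [969, 173]
  L3: h(969,173)=(969*31+173)%997=302 -> [302]
  root = 302 != target 451
Candidate D: set leaf[7] = 90 -> leaves = [47, 50, 61, 62, 16, 3, 18, 90]
  L0: [47, 50, 61, 62, 16, 3, 18, 90]
  L1: h(47,50)=(47*31+50)%997=510 h(61,62)=(61*31+62)%997=956 h(16,3)=(16*31+3)%997=499 h(18,90)=(18*31+90)%997=648 -> [510, 956, 499, 648]
  L2: h(510,956)=(510*31+956)%997=814 h(499,648)=(499*31+648)%997=165 -> [814, 165]
  L3: h(814,165)=(814*31+165)%997=474 -> [474]
  root = 474 != target 451
Candidate B produces the target root.

Answer: B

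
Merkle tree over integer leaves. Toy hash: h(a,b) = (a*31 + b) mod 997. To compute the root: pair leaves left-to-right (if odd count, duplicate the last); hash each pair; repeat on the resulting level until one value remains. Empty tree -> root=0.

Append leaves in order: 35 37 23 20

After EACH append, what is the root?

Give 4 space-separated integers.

Answer: 35 125 623 620

Derivation:
After append 35 (leaves=[35]):
  L0: [35]
  root=35
After append 37 (leaves=[35, 37]):
  L0: [35, 37]
  L1: h(35,37)=(35*31+37)%997=125 -> [125]
  root=125
After append 23 (leaves=[35, 37, 23]):
  L0: [35, 37, 23]
  L1: h(35,37)=(35*31+37)%997=125 h(23,23)=(23*31+23)%997=736 -> [125, 736]
  L2: h(125,736)=(125*31+736)%997=623 -> [623]
  root=623
After append 20 (leaves=[35, 37, 23, 20]):
  L0: [35, 37, 23, 20]
  L1: h(35,37)=(35*31+37)%997=125 h(23,20)=(23*31+20)%997=733 -> [125, 733]
  L2: h(125,733)=(125*31+733)%997=620 -> [620]
  root=620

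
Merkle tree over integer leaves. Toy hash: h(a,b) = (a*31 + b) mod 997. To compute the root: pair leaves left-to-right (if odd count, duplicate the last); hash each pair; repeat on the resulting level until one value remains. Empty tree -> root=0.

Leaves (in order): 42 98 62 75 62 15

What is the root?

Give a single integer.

L0: [42, 98, 62, 75, 62, 15]
L1: h(42,98)=(42*31+98)%997=403 h(62,75)=(62*31+75)%997=3 h(62,15)=(62*31+15)%997=940 -> [403, 3, 940]
L2: h(403,3)=(403*31+3)%997=532 h(940,940)=(940*31+940)%997=170 -> [532, 170]
L3: h(532,170)=(532*31+170)%997=710 -> [710]

Answer: 710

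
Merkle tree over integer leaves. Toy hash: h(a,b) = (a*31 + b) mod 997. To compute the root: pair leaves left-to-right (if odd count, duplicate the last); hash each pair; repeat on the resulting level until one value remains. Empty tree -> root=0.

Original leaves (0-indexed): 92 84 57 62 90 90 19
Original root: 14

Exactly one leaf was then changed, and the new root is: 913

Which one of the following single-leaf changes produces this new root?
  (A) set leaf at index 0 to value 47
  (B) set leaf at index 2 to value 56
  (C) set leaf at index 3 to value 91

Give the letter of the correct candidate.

Original leaves: [92, 84, 57, 62, 90, 90, 19]
Target new root: 913
Try each candidate change and compute the resulting root:
Candidate A: set leaf[0] = 47 -> leaves = [47, 84, 57, 62, 90, 90, 19]
  L0: [47, 84, 57, 62, 90, 90, 19]
  L1: h(47,84)=(47*31+84)%997=544 h(57,62)=(57*31+62)%997=832 h(90,90)=(90*31+90)%997=886 h(19,19)=(19*31+19)%997=608 -> [544, 832, 886, 608]
  L2: h(544,832)=(544*31+832)%997=747 h(886,608)=(886*31+608)%997=158 -> [747, 158]
  L3: h(747,158)=(747*31+158)%997=384 -> [384]
  root = 384 != target 913
Candidate B: set leaf[2] = 56 -> leaves = [92, 84, 56, 62, 90, 90, 19]
  L0: [92, 84, 56, 62, 90, 90, 19]
  L1: h(92,84)=(92*31+84)%997=942 h(56,62)=(56*31+62)%997=801 h(90,90)=(90*31+90)%997=886 h(19,19)=(19*31+19)%997=608 -> [942, 801, 886, 608]
  L2: h(942,801)=(942*31+801)%997=93 h(886,608)=(886*31+608)%997=158 -> [93, 158]
  L3: h(93,158)=(93*31+158)%997=50 -> [50]
  root = 50 != target 913
Candidate C: set leaf[3] = 91 -> leaves = [92, 84, 57, 91, 90, 90, 19]
  L0: [92, 84, 57, 91, 90, 90, 19]
  L1: h(92,84)=(92*31+84)%997=942 h(57,91)=(57*31+91)%997=861 h(90,90)=(90*31+90)%997=886 h(19,19)=(19*31+19)%997=608 -> [942, 861, 886, 608]
  L2: h(942,861)=(942*31+861)%997=153 h(886,608)=(886*31+608)%997=158 -> [153, 158]
  L3: h(153,158)=(153*31+158)%997=913 -> [913]
  root = 913 == target 913  ** MATCH **
Candidate C produces the target root.

Answer: C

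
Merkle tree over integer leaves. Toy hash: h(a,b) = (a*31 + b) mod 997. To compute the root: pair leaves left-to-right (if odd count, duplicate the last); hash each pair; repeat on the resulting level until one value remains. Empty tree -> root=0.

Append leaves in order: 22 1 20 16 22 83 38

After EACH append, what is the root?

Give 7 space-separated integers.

After append 22 (leaves=[22]):
  L0: [22]
  root=22
After append 1 (leaves=[22, 1]):
  L0: [22, 1]
  L1: h(22,1)=(22*31+1)%997=683 -> [683]
  root=683
After append 20 (leaves=[22, 1, 20]):
  L0: [22, 1, 20]
  L1: h(22,1)=(22*31+1)%997=683 h(20,20)=(20*31+20)%997=640 -> [683, 640]
  L2: h(683,640)=(683*31+640)%997=876 -> [876]
  root=876
After append 16 (leaves=[22, 1, 20, 16]):
  L0: [22, 1, 20, 16]
  L1: h(22,1)=(22*31+1)%997=683 h(20,16)=(20*31+16)%997=636 -> [683, 636]
  L2: h(683,636)=(683*31+636)%997=872 -> [872]
  root=872
After append 22 (leaves=[22, 1, 20, 16, 22]):
  L0: [22, 1, 20, 16, 22]
  L1: h(22,1)=(22*31+1)%997=683 h(20,16)=(20*31+16)%997=636 h(22,22)=(22*31+22)%997=704 -> [683, 636, 704]
  L2: h(683,636)=(683*31+636)%997=872 h(704,704)=(704*31+704)%997=594 -> [872, 594]
  L3: h(872,594)=(872*31+594)%997=707 -> [707]
  root=707
After append 83 (leaves=[22, 1, 20, 16, 22, 83]):
  L0: [22, 1, 20, 16, 22, 83]
  L1: h(22,1)=(22*31+1)%997=683 h(20,16)=(20*31+16)%997=636 h(22,83)=(22*31+83)%997=765 -> [683, 636, 765]
  L2: h(683,636)=(683*31+636)%997=872 h(765,765)=(765*31+765)%997=552 -> [872, 552]
  L3: h(872,552)=(872*31+552)%997=665 -> [665]
  root=665
After append 38 (leaves=[22, 1, 20, 16, 22, 83, 38]):
  L0: [22, 1, 20, 16, 22, 83, 38]
  L1: h(22,1)=(22*31+1)%997=683 h(20,16)=(20*31+16)%997=636 h(22,83)=(22*31+83)%997=765 h(38,38)=(38*31+38)%997=219 -> [683, 636, 765, 219]
  L2: h(683,636)=(683*31+636)%997=872 h(765,219)=(765*31+219)%997=6 -> [872, 6]
  L3: h(872,6)=(872*31+6)%997=119 -> [119]
  root=119

Answer: 22 683 876 872 707 665 119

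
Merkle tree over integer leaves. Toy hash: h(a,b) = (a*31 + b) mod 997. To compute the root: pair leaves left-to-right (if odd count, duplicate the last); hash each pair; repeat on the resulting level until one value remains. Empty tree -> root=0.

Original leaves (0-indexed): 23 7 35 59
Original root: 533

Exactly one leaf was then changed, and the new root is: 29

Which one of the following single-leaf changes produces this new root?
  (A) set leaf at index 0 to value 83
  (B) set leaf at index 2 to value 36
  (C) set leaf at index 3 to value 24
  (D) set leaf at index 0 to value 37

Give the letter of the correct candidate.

Original leaves: [23, 7, 35, 59]
Target new root: 29
Try each candidate change and compute the resulting root:
Candidate A: set leaf[0] = 83 -> leaves = [83, 7, 35, 59]
  L0: [83, 7, 35, 59]
  L1: h(83,7)=(83*31+7)%997=586 h(35,59)=(35*31+59)%997=147 -> [586, 147]
  L2: h(586,147)=(586*31+147)%997=367 -> [367]
  root = 367 != target 29
Candidate B: set leaf[2] = 36 -> leaves = [23, 7, 36, 59]
  L0: [23, 7, 36, 59]
  L1: h(23,7)=(23*31+7)%997=720 h(36,59)=(36*31+59)%997=178 -> [720, 178]
  L2: h(720,178)=(720*31+178)%997=564 -> [564]
  root = 564 != target 29
Candidate C: set leaf[3] = 24 -> leaves = [23, 7, 35, 24]
  L0: [23, 7, 35, 24]
  L1: h(23,7)=(23*31+7)%997=720 h(35,24)=(35*31+24)%997=112 -> [720, 112]
  L2: h(720,112)=(720*31+112)%997=498 -> [498]
  root = 498 != target 29
Candidate D: set leaf[0] = 37 -> leaves = [37, 7, 35, 59]
  L0: [37, 7, 35, 59]
  L1: h(37,7)=(37*31+7)%997=157 h(35,59)=(35*31+59)%997=147 -> [157, 147]
  L2: h(157,147)=(157*31+147)%997=29 -> [29]
  root = 29 == target 29  ** MATCH **
Candidate D produces the target root.

Answer: D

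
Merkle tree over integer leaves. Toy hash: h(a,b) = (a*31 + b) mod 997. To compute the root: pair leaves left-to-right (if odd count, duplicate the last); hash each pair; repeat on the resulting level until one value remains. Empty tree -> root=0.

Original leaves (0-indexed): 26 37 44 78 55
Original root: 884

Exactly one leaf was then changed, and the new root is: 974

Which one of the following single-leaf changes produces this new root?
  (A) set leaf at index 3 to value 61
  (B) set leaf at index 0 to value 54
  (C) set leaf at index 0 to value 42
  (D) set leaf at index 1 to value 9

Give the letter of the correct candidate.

Answer: C

Derivation:
Original leaves: [26, 37, 44, 78, 55]
Target new root: 974
Try each candidate change and compute the resulting root:
Candidate A: set leaf[3] = 61 -> leaves = [26, 37, 44, 61, 55]
  L0: [26, 37, 44, 61, 55]
  L1: h(26,37)=(26*31+37)%997=843 h(44,61)=(44*31+61)%997=428 h(55,55)=(55*31+55)%997=763 -> [843, 428, 763]
  L2: h(843,428)=(843*31+428)%997=639 h(763,763)=(763*31+763)%997=488 -> [639, 488]
  L3: h(639,488)=(639*31+488)%997=357 -> [357]
  root = 357 != target 974
Candidate B: set leaf[0] = 54 -> leaves = [54, 37, 44, 78, 55]
  L0: [54, 37, 44, 78, 55]
  L1: h(54,37)=(54*31+37)%997=714 h(44,78)=(44*31+78)%997=445 h(55,55)=(55*31+55)%997=763 -> [714, 445, 763]
  L2: h(714,445)=(714*31+445)%997=645 h(763,763)=(763*31+763)%997=488 -> [645, 488]
  L3: h(645,488)=(645*31+488)%997=543 -> [543]
  root = 543 != target 974
Candidate C: set leaf[0] = 42 -> leaves = [42, 37, 44, 78, 55]
  L0: [42, 37, 44, 78, 55]
  L1: h(42,37)=(42*31+37)%997=342 h(44,78)=(44*31+78)%997=445 h(55,55)=(55*31+55)%997=763 -> [342, 445, 763]
  L2: h(342,445)=(342*31+445)%997=80 h(763,763)=(763*31+763)%997=488 -> [80, 488]
  L3: h(80,488)=(80*31+488)%997=974 -> [974]
  root = 974 == target 974  ** MATCH **
Candidate D: set leaf[1] = 9 -> leaves = [26, 9, 44, 78, 55]
  L0: [26, 9, 44, 78, 55]
  L1: h(26,9)=(26*31+9)%997=815 h(44,78)=(44*31+78)%997=445 h(55,55)=(55*31+55)%997=763 -> [815, 445, 763]
  L2: h(815,445)=(815*31+445)%997=785 h(763,763)=(763*31+763)%997=488 -> [785, 488]
  L3: h(785,488)=(785*31+488)%997=895 -> [895]
  root = 895 != target 974
Candidate C produces the target root.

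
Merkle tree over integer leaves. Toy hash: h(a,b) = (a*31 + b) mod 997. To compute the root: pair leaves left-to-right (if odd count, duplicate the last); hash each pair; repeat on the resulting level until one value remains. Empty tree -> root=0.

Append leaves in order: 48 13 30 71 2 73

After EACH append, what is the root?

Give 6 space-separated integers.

After append 48 (leaves=[48]):
  L0: [48]
  root=48
After append 13 (leaves=[48, 13]):
  L0: [48, 13]
  L1: h(48,13)=(48*31+13)%997=504 -> [504]
  root=504
After append 30 (leaves=[48, 13, 30]):
  L0: [48, 13, 30]
  L1: h(48,13)=(48*31+13)%997=504 h(30,30)=(30*31+30)%997=960 -> [504, 960]
  L2: h(504,960)=(504*31+960)%997=632 -> [632]
  root=632
After append 71 (leaves=[48, 13, 30, 71]):
  L0: [48, 13, 30, 71]
  L1: h(48,13)=(48*31+13)%997=504 h(30,71)=(30*31+71)%997=4 -> [504, 4]
  L2: h(504,4)=(504*31+4)%997=673 -> [673]
  root=673
After append 2 (leaves=[48, 13, 30, 71, 2]):
  L0: [48, 13, 30, 71, 2]
  L1: h(48,13)=(48*31+13)%997=504 h(30,71)=(30*31+71)%997=4 h(2,2)=(2*31+2)%997=64 -> [504, 4, 64]
  L2: h(504,4)=(504*31+4)%997=673 h(64,64)=(64*31+64)%997=54 -> [673, 54]
  L3: h(673,54)=(673*31+54)%997=977 -> [977]
  root=977
After append 73 (leaves=[48, 13, 30, 71, 2, 73]):
  L0: [48, 13, 30, 71, 2, 73]
  L1: h(48,13)=(48*31+13)%997=504 h(30,71)=(30*31+71)%997=4 h(2,73)=(2*31+73)%997=135 -> [504, 4, 135]
  L2: h(504,4)=(504*31+4)%997=673 h(135,135)=(135*31+135)%997=332 -> [673, 332]
  L3: h(673,332)=(673*31+332)%997=258 -> [258]
  root=258

Answer: 48 504 632 673 977 258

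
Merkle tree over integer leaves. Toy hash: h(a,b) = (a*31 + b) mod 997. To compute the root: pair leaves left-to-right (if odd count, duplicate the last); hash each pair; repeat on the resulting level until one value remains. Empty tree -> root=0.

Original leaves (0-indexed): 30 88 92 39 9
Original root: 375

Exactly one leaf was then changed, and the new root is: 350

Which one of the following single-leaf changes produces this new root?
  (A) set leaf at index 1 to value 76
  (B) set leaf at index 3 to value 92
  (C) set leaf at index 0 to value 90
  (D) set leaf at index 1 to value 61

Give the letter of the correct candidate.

Original leaves: [30, 88, 92, 39, 9]
Target new root: 350
Try each candidate change and compute the resulting root:
Candidate A: set leaf[1] = 76 -> leaves = [30, 76, 92, 39, 9]
  L0: [30, 76, 92, 39, 9]
  L1: h(30,76)=(30*31+76)%997=9 h(92,39)=(92*31+39)%997=897 h(9,9)=(9*31+9)%997=288 -> [9, 897, 288]
  L2: h(9,897)=(9*31+897)%997=179 h(288,288)=(288*31+288)%997=243 -> [179, 243]
  L3: h(179,243)=(179*31+243)%997=807 -> [807]
  root = 807 != target 350
Candidate B: set leaf[3] = 92 -> leaves = [30, 88, 92, 92, 9]
  L0: [30, 88, 92, 92, 9]
  L1: h(30,88)=(30*31+88)%997=21 h(92,92)=(92*31+92)%997=950 h(9,9)=(9*31+9)%997=288 -> [21, 950, 288]
  L2: h(21,950)=(21*31+950)%997=604 h(288,288)=(288*31+288)%997=243 -> [604, 243]
  L3: h(604,243)=(604*31+243)%997=24 -> [24]
  root = 24 != target 350
Candidate C: set leaf[0] = 90 -> leaves = [90, 88, 92, 39, 9]
  L0: [90, 88, 92, 39, 9]
  L1: h(90,88)=(90*31+88)%997=884 h(92,39)=(92*31+39)%997=897 h(9,9)=(9*31+9)%997=288 -> [884, 897, 288]
  L2: h(884,897)=(884*31+897)%997=385 h(288,288)=(288*31+288)%997=243 -> [385, 243]
  L3: h(385,243)=(385*31+243)%997=214 -> [214]
  root = 214 != target 350
Candidate D: set leaf[1] = 61 -> leaves = [30, 61, 92, 39, 9]
  L0: [30, 61, 92, 39, 9]
  L1: h(30,61)=(30*31+61)%997=991 h(92,39)=(92*31+39)%997=897 h(9,9)=(9*31+9)%997=288 -> [991, 897, 288]
  L2: h(991,897)=(991*31+897)%997=711 h(288,288)=(288*31+288)%997=243 -> [711, 243]
  L3: h(711,243)=(711*31+243)%997=350 -> [350]
  root = 350 == target 350  ** MATCH **
Candidate D produces the target root.

Answer: D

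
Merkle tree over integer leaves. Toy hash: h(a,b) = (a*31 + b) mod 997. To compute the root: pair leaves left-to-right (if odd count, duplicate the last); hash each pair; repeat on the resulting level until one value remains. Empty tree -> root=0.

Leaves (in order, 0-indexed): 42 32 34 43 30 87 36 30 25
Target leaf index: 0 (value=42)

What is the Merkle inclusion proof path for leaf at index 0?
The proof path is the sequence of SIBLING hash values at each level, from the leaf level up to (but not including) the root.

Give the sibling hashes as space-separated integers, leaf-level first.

L0 (leaves): [42, 32, 34, 43, 30, 87, 36, 30, 25], target index=0
L1: h(42,32)=(42*31+32)%997=337 [pair 0] h(34,43)=(34*31+43)%997=100 [pair 1] h(30,87)=(30*31+87)%997=20 [pair 2] h(36,30)=(36*31+30)%997=149 [pair 3] h(25,25)=(25*31+25)%997=800 [pair 4] -> [337, 100, 20, 149, 800]
  Sibling for proof at L0: 32
L2: h(337,100)=(337*31+100)%997=577 [pair 0] h(20,149)=(20*31+149)%997=769 [pair 1] h(800,800)=(800*31+800)%997=675 [pair 2] -> [577, 769, 675]
  Sibling for proof at L1: 100
L3: h(577,769)=(577*31+769)%997=710 [pair 0] h(675,675)=(675*31+675)%997=663 [pair 1] -> [710, 663]
  Sibling for proof at L2: 769
L4: h(710,663)=(710*31+663)%997=739 [pair 0] -> [739]
  Sibling for proof at L3: 663
Root: 739
Proof path (sibling hashes from leaf to root): [32, 100, 769, 663]

Answer: 32 100 769 663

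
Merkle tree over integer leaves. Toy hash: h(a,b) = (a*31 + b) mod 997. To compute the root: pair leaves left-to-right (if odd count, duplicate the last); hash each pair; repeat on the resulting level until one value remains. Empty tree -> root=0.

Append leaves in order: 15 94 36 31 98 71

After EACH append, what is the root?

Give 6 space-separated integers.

Answer: 15 559 535 530 133 266

Derivation:
After append 15 (leaves=[15]):
  L0: [15]
  root=15
After append 94 (leaves=[15, 94]):
  L0: [15, 94]
  L1: h(15,94)=(15*31+94)%997=559 -> [559]
  root=559
After append 36 (leaves=[15, 94, 36]):
  L0: [15, 94, 36]
  L1: h(15,94)=(15*31+94)%997=559 h(36,36)=(36*31+36)%997=155 -> [559, 155]
  L2: h(559,155)=(559*31+155)%997=535 -> [535]
  root=535
After append 31 (leaves=[15, 94, 36, 31]):
  L0: [15, 94, 36, 31]
  L1: h(15,94)=(15*31+94)%997=559 h(36,31)=(36*31+31)%997=150 -> [559, 150]
  L2: h(559,150)=(559*31+150)%997=530 -> [530]
  root=530
After append 98 (leaves=[15, 94, 36, 31, 98]):
  L0: [15, 94, 36, 31, 98]
  L1: h(15,94)=(15*31+94)%997=559 h(36,31)=(36*31+31)%997=150 h(98,98)=(98*31+98)%997=145 -> [559, 150, 145]
  L2: h(559,150)=(559*31+150)%997=530 h(145,145)=(145*31+145)%997=652 -> [530, 652]
  L3: h(530,652)=(530*31+652)%997=133 -> [133]
  root=133
After append 71 (leaves=[15, 94, 36, 31, 98, 71]):
  L0: [15, 94, 36, 31, 98, 71]
  L1: h(15,94)=(15*31+94)%997=559 h(36,31)=(36*31+31)%997=150 h(98,71)=(98*31+71)%997=118 -> [559, 150, 118]
  L2: h(559,150)=(559*31+150)%997=530 h(118,118)=(118*31+118)%997=785 -> [530, 785]
  L3: h(530,785)=(530*31+785)%997=266 -> [266]
  root=266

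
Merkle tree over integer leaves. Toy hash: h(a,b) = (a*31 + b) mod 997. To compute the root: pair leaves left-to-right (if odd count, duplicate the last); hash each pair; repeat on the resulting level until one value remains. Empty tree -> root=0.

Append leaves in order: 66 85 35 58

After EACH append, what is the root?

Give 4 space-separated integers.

Answer: 66 137 382 405

Derivation:
After append 66 (leaves=[66]):
  L0: [66]
  root=66
After append 85 (leaves=[66, 85]):
  L0: [66, 85]
  L1: h(66,85)=(66*31+85)%997=137 -> [137]
  root=137
After append 35 (leaves=[66, 85, 35]):
  L0: [66, 85, 35]
  L1: h(66,85)=(66*31+85)%997=137 h(35,35)=(35*31+35)%997=123 -> [137, 123]
  L2: h(137,123)=(137*31+123)%997=382 -> [382]
  root=382
After append 58 (leaves=[66, 85, 35, 58]):
  L0: [66, 85, 35, 58]
  L1: h(66,85)=(66*31+85)%997=137 h(35,58)=(35*31+58)%997=146 -> [137, 146]
  L2: h(137,146)=(137*31+146)%997=405 -> [405]
  root=405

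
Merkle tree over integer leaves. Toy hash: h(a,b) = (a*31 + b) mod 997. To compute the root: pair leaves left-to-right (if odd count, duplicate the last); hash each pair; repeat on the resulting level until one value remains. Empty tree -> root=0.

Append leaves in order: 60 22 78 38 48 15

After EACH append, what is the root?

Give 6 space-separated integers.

After append 60 (leaves=[60]):
  L0: [60]
  root=60
After append 22 (leaves=[60, 22]):
  L0: [60, 22]
  L1: h(60,22)=(60*31+22)%997=885 -> [885]
  root=885
After append 78 (leaves=[60, 22, 78]):
  L0: [60, 22, 78]
  L1: h(60,22)=(60*31+22)%997=885 h(78,78)=(78*31+78)%997=502 -> [885, 502]
  L2: h(885,502)=(885*31+502)%997=21 -> [21]
  root=21
After append 38 (leaves=[60, 22, 78, 38]):
  L0: [60, 22, 78, 38]
  L1: h(60,22)=(60*31+22)%997=885 h(78,38)=(78*31+38)%997=462 -> [885, 462]
  L2: h(885,462)=(885*31+462)%997=978 -> [978]
  root=978
After append 48 (leaves=[60, 22, 78, 38, 48]):
  L0: [60, 22, 78, 38, 48]
  L1: h(60,22)=(60*31+22)%997=885 h(78,38)=(78*31+38)%997=462 h(48,48)=(48*31+48)%997=539 -> [885, 462, 539]
  L2: h(885,462)=(885*31+462)%997=978 h(539,539)=(539*31+539)%997=299 -> [978, 299]
  L3: h(978,299)=(978*31+299)%997=707 -> [707]
  root=707
After append 15 (leaves=[60, 22, 78, 38, 48, 15]):
  L0: [60, 22, 78, 38, 48, 15]
  L1: h(60,22)=(60*31+22)%997=885 h(78,38)=(78*31+38)%997=462 h(48,15)=(48*31+15)%997=506 -> [885, 462, 506]
  L2: h(885,462)=(885*31+462)%997=978 h(506,506)=(506*31+506)%997=240 -> [978, 240]
  L3: h(978,240)=(978*31+240)%997=648 -> [648]
  root=648

Answer: 60 885 21 978 707 648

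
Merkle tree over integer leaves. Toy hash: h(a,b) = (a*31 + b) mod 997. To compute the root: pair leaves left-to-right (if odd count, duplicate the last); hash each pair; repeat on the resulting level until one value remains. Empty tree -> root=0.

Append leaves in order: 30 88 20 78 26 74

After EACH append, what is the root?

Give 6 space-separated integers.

After append 30 (leaves=[30]):
  L0: [30]
  root=30
After append 88 (leaves=[30, 88]):
  L0: [30, 88]
  L1: h(30,88)=(30*31+88)%997=21 -> [21]
  root=21
After append 20 (leaves=[30, 88, 20]):
  L0: [30, 88, 20]
  L1: h(30,88)=(30*31+88)%997=21 h(20,20)=(20*31+20)%997=640 -> [21, 640]
  L2: h(21,640)=(21*31+640)%997=294 -> [294]
  root=294
After append 78 (leaves=[30, 88, 20, 78]):
  L0: [30, 88, 20, 78]
  L1: h(30,88)=(30*31+88)%997=21 h(20,78)=(20*31+78)%997=698 -> [21, 698]
  L2: h(21,698)=(21*31+698)%997=352 -> [352]
  root=352
After append 26 (leaves=[30, 88, 20, 78, 26]):
  L0: [30, 88, 20, 78, 26]
  L1: h(30,88)=(30*31+88)%997=21 h(20,78)=(20*31+78)%997=698 h(26,26)=(26*31+26)%997=832 -> [21, 698, 832]
  L2: h(21,698)=(21*31+698)%997=352 h(832,832)=(832*31+832)%997=702 -> [352, 702]
  L3: h(352,702)=(352*31+702)%997=647 -> [647]
  root=647
After append 74 (leaves=[30, 88, 20, 78, 26, 74]):
  L0: [30, 88, 20, 78, 26, 74]
  L1: h(30,88)=(30*31+88)%997=21 h(20,78)=(20*31+78)%997=698 h(26,74)=(26*31+74)%997=880 -> [21, 698, 880]
  L2: h(21,698)=(21*31+698)%997=352 h(880,880)=(880*31+880)%997=244 -> [352, 244]
  L3: h(352,244)=(352*31+244)%997=189 -> [189]
  root=189

Answer: 30 21 294 352 647 189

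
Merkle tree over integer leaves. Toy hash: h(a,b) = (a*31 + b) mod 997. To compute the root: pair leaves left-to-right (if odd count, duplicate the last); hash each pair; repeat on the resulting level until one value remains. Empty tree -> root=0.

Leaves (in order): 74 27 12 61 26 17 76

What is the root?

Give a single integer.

Answer: 683

Derivation:
L0: [74, 27, 12, 61, 26, 17, 76]
L1: h(74,27)=(74*31+27)%997=327 h(12,61)=(12*31+61)%997=433 h(26,17)=(26*31+17)%997=823 h(76,76)=(76*31+76)%997=438 -> [327, 433, 823, 438]
L2: h(327,433)=(327*31+433)%997=600 h(823,438)=(823*31+438)%997=29 -> [600, 29]
L3: h(600,29)=(600*31+29)%997=683 -> [683]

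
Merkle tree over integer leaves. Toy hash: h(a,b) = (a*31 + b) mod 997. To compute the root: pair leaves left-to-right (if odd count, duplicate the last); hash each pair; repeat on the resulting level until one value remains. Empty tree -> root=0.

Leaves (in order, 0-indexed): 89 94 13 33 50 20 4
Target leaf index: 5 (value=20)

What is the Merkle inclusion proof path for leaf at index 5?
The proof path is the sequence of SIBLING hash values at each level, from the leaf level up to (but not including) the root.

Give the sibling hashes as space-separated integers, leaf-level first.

Answer: 50 128 146

Derivation:
L0 (leaves): [89, 94, 13, 33, 50, 20, 4], target index=5
L1: h(89,94)=(89*31+94)%997=859 [pair 0] h(13,33)=(13*31+33)%997=436 [pair 1] h(50,20)=(50*31+20)%997=573 [pair 2] h(4,4)=(4*31+4)%997=128 [pair 3] -> [859, 436, 573, 128]
  Sibling for proof at L0: 50
L2: h(859,436)=(859*31+436)%997=146 [pair 0] h(573,128)=(573*31+128)%997=942 [pair 1] -> [146, 942]
  Sibling for proof at L1: 128
L3: h(146,942)=(146*31+942)%997=483 [pair 0] -> [483]
  Sibling for proof at L2: 146
Root: 483
Proof path (sibling hashes from leaf to root): [50, 128, 146]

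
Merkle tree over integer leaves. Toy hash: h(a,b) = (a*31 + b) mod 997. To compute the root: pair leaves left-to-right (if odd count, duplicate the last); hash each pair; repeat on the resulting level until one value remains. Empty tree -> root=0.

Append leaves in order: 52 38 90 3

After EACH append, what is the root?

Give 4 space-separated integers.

Answer: 52 653 192 105

Derivation:
After append 52 (leaves=[52]):
  L0: [52]
  root=52
After append 38 (leaves=[52, 38]):
  L0: [52, 38]
  L1: h(52,38)=(52*31+38)%997=653 -> [653]
  root=653
After append 90 (leaves=[52, 38, 90]):
  L0: [52, 38, 90]
  L1: h(52,38)=(52*31+38)%997=653 h(90,90)=(90*31+90)%997=886 -> [653, 886]
  L2: h(653,886)=(653*31+886)%997=192 -> [192]
  root=192
After append 3 (leaves=[52, 38, 90, 3]):
  L0: [52, 38, 90, 3]
  L1: h(52,38)=(52*31+38)%997=653 h(90,3)=(90*31+3)%997=799 -> [653, 799]
  L2: h(653,799)=(653*31+799)%997=105 -> [105]
  root=105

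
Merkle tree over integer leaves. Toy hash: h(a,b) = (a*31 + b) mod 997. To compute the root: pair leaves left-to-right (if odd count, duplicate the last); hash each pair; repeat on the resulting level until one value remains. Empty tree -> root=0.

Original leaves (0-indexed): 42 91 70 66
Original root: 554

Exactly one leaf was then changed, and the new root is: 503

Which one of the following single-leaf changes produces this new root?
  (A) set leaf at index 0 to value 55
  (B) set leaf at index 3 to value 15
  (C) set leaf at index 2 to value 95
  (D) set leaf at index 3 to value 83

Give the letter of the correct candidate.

Original leaves: [42, 91, 70, 66]
Target new root: 503
Try each candidate change and compute the resulting root:
Candidate A: set leaf[0] = 55 -> leaves = [55, 91, 70, 66]
  L0: [55, 91, 70, 66]
  L1: h(55,91)=(55*31+91)%997=799 h(70,66)=(70*31+66)%997=242 -> [799, 242]
  L2: h(799,242)=(799*31+242)%997=86 -> [86]
  root = 86 != target 503
Candidate B: set leaf[3] = 15 -> leaves = [42, 91, 70, 15]
  L0: [42, 91, 70, 15]
  L1: h(42,91)=(42*31+91)%997=396 h(70,15)=(70*31+15)%997=191 -> [396, 191]
  L2: h(396,191)=(396*31+191)%997=503 -> [503]
  root = 503 == target 503  ** MATCH **
Candidate C: set leaf[2] = 95 -> leaves = [42, 91, 95, 66]
  L0: [42, 91, 95, 66]
  L1: h(42,91)=(42*31+91)%997=396 h(95,66)=(95*31+66)%997=20 -> [396, 20]
  L2: h(396,20)=(396*31+20)%997=332 -> [332]
  root = 332 != target 503
Candidate D: set leaf[3] = 83 -> leaves = [42, 91, 70, 83]
  L0: [42, 91, 70, 83]
  L1: h(42,91)=(42*31+91)%997=396 h(70,83)=(70*31+83)%997=259 -> [396, 259]
  L2: h(396,259)=(396*31+259)%997=571 -> [571]
  root = 571 != target 503
Candidate B produces the target root.

Answer: B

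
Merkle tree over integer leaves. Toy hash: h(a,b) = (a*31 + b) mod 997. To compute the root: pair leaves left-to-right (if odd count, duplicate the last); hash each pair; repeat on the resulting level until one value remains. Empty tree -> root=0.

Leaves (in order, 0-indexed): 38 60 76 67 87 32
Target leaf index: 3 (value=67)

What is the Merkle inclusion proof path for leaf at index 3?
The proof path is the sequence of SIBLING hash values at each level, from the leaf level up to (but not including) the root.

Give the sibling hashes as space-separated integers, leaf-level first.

L0 (leaves): [38, 60, 76, 67, 87, 32], target index=3
L1: h(38,60)=(38*31+60)%997=241 [pair 0] h(76,67)=(76*31+67)%997=429 [pair 1] h(87,32)=(87*31+32)%997=735 [pair 2] -> [241, 429, 735]
  Sibling for proof at L0: 76
L2: h(241,429)=(241*31+429)%997=921 [pair 0] h(735,735)=(735*31+735)%997=589 [pair 1] -> [921, 589]
  Sibling for proof at L1: 241
L3: h(921,589)=(921*31+589)%997=227 [pair 0] -> [227]
  Sibling for proof at L2: 589
Root: 227
Proof path (sibling hashes from leaf to root): [76, 241, 589]

Answer: 76 241 589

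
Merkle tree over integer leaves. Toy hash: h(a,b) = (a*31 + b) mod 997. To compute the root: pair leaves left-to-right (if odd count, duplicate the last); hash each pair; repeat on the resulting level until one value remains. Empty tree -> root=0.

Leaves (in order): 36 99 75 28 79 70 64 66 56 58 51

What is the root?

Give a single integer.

L0: [36, 99, 75, 28, 79, 70, 64, 66, 56, 58, 51]
L1: h(36,99)=(36*31+99)%997=218 h(75,28)=(75*31+28)%997=359 h(79,70)=(79*31+70)%997=525 h(64,66)=(64*31+66)%997=56 h(56,58)=(56*31+58)%997=797 h(51,51)=(51*31+51)%997=635 -> [218, 359, 525, 56, 797, 635]
L2: h(218,359)=(218*31+359)%997=138 h(525,56)=(525*31+56)%997=379 h(797,635)=(797*31+635)%997=417 -> [138, 379, 417]
L3: h(138,379)=(138*31+379)%997=669 h(417,417)=(417*31+417)%997=383 -> [669, 383]
L4: h(669,383)=(669*31+383)%997=185 -> [185]

Answer: 185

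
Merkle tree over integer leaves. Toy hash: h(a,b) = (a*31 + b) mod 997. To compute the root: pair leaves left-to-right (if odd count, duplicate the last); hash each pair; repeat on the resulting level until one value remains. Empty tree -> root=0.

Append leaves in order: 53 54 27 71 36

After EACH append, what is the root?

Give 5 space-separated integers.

Answer: 53 700 630 674 929

Derivation:
After append 53 (leaves=[53]):
  L0: [53]
  root=53
After append 54 (leaves=[53, 54]):
  L0: [53, 54]
  L1: h(53,54)=(53*31+54)%997=700 -> [700]
  root=700
After append 27 (leaves=[53, 54, 27]):
  L0: [53, 54, 27]
  L1: h(53,54)=(53*31+54)%997=700 h(27,27)=(27*31+27)%997=864 -> [700, 864]
  L2: h(700,864)=(700*31+864)%997=630 -> [630]
  root=630
After append 71 (leaves=[53, 54, 27, 71]):
  L0: [53, 54, 27, 71]
  L1: h(53,54)=(53*31+54)%997=700 h(27,71)=(27*31+71)%997=908 -> [700, 908]
  L2: h(700,908)=(700*31+908)%997=674 -> [674]
  root=674
After append 36 (leaves=[53, 54, 27, 71, 36]):
  L0: [53, 54, 27, 71, 36]
  L1: h(53,54)=(53*31+54)%997=700 h(27,71)=(27*31+71)%997=908 h(36,36)=(36*31+36)%997=155 -> [700, 908, 155]
  L2: h(700,908)=(700*31+908)%997=674 h(155,155)=(155*31+155)%997=972 -> [674, 972]
  L3: h(674,972)=(674*31+972)%997=929 -> [929]
  root=929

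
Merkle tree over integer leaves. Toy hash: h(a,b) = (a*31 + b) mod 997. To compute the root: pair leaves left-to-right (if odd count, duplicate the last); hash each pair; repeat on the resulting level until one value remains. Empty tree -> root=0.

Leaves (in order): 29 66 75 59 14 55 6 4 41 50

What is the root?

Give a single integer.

L0: [29, 66, 75, 59, 14, 55, 6, 4, 41, 50]
L1: h(29,66)=(29*31+66)%997=965 h(75,59)=(75*31+59)%997=390 h(14,55)=(14*31+55)%997=489 h(6,4)=(6*31+4)%997=190 h(41,50)=(41*31+50)%997=324 -> [965, 390, 489, 190, 324]
L2: h(965,390)=(965*31+390)%997=395 h(489,190)=(489*31+190)%997=394 h(324,324)=(324*31+324)%997=398 -> [395, 394, 398]
L3: h(395,394)=(395*31+394)%997=675 h(398,398)=(398*31+398)%997=772 -> [675, 772]
L4: h(675,772)=(675*31+772)%997=760 -> [760]

Answer: 760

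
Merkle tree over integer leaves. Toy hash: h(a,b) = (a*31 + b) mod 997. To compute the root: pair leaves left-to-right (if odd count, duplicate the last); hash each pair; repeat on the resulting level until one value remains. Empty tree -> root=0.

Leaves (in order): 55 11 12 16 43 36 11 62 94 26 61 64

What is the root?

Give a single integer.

L0: [55, 11, 12, 16, 43, 36, 11, 62, 94, 26, 61, 64]
L1: h(55,11)=(55*31+11)%997=719 h(12,16)=(12*31+16)%997=388 h(43,36)=(43*31+36)%997=372 h(11,62)=(11*31+62)%997=403 h(94,26)=(94*31+26)%997=946 h(61,64)=(61*31+64)%997=958 -> [719, 388, 372, 403, 946, 958]
L2: h(719,388)=(719*31+388)%997=743 h(372,403)=(372*31+403)%997=968 h(946,958)=(946*31+958)%997=374 -> [743, 968, 374]
L3: h(743,968)=(743*31+968)%997=73 h(374,374)=(374*31+374)%997=4 -> [73, 4]
L4: h(73,4)=(73*31+4)%997=273 -> [273]

Answer: 273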